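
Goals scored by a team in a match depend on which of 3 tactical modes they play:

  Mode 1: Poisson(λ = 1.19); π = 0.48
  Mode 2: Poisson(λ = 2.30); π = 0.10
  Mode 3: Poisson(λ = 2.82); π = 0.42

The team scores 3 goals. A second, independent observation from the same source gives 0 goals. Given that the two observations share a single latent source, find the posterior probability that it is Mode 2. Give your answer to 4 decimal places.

0.1014

The responsibility of component k is π_k f_k(x) divided by Σ_j π_j f_j(x).
Since both observations come from the same component, the likelihood for component k is f_k(x₁)·f_k(x₂).
  L_1 = [0.0854435] × [0.304221] = 0.0259937
  L_2 = [0.203308] × [0.100259] = 0.0203834
  L_3 = [0.222785] × [0.0596059] = 0.0132793
Unnormalised posteriors:
  π_1·L_1 = 0.48 × 0.0259937 = 0.012477
  π_2·L_2 = 0.10 × 0.0203834 = 0.00203834
  π_3·L_3 = 0.42 × 0.0132793 = 0.00557731
Evidence: 0.012477 + 0.00203834 + 0.00557731 = 0.0200926
P(Mode 2 | x₁, x₂) = 0.00203834 / 0.0200926 ≈ 0.1014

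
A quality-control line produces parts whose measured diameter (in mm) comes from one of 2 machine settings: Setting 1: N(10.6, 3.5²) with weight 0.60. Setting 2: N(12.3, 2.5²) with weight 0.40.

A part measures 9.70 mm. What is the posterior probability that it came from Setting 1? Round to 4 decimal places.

0.6403

Apply Bayes' rule: the posterior for each component is proportional to its prior times its likelihood at x.
Evaluate each component's likelihood at the observed value:
  L_1 = 0.110277
  L_2 = 0.0929188
Weight by the priors:
  w_1·L_1 = 0.60 × 0.110277 = 0.066166
  w_2·L_2 = 0.40 × 0.0929188 = 0.0371675
Denominator: 0.066166 + 0.0371675 = 0.103334
So the posterior for Setting 1 is 0.066166 / 0.103334 ≈ 0.6403.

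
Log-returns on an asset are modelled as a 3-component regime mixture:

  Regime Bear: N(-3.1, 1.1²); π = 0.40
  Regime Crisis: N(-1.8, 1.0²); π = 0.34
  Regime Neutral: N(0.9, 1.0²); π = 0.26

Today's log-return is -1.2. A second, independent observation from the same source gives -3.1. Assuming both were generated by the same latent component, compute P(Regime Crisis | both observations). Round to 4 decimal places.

Posterior ∝ prior × likelihood, so P(k | x) ∝ w_k f_k(x); normalise over all components.
Since both observations come from the same component, the likelihood for component k is f_k(x₁)·f_k(x₂).
  f_Bear = [0.0815952] × [0.362675] = 0.0295925
  f_Crisis = [0.333225] × [0.171369] = 0.0571042
  f_Neutral = [0.0439836] × [0.00013383] = 5.88633e-06
Multiply by the mixture weights:
  w_Bear·f_Bear = 0.40 × 0.0295925 = 0.011837
  w_Crisis·f_Crisis = 0.34 × 0.0571042 = 0.0194154
  w_Neutral·f_Neutral = 0.26 × 5.88633e-06 = 1.53045e-06
Marginal: 0.011837 + 0.0194154 + 1.53045e-06 = 0.031254
Responsibility of Regime Crisis: 0.0194154 / 0.031254 ≈ 0.6212

0.6212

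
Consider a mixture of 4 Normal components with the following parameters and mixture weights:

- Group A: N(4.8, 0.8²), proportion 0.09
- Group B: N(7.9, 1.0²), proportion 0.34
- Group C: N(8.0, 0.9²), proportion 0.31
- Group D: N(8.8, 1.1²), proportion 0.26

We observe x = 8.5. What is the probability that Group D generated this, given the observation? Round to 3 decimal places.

P(component k | x) = P(Z=k)·f_k(x) / marginal(x), where marginal(x) = Σ_j P(Z=j)·f_j(x).
Component likelihoods at x = 8.5:
  p_A = (1/(0.8·√(2π)))·exp(−(8.5−4.8)²/(2·0.8²)) = 0.498678·exp(-10.69531) = 1.12955e-05
  p_B = (1/(1.0·√(2π)))·exp(−(8.5−7.9)²/(2·1.0²)) = 0.398942·exp(-0.18000) = 0.333225
  p_C = (1/(0.9·√(2π)))·exp(−(8.5−8.0)²/(2·0.9²)) = 0.443269·exp(-0.15432) = 0.37988
  p_D = (1/(1.1·√(2π)))·exp(−(8.5−8.8)²/(2·1.1²)) = 0.362675·exp(-0.03719) = 0.349435
Unnormalised posteriors:
  P(Z=A)·p_A = 0.09 × 1.12955e-05 = 1.01659e-06
  P(Z=B)·p_B = 0.34 × 0.333225 = 0.113296
  P(Z=C)·p_C = 0.31 × 0.37988 = 0.117763
  P(Z=D)·p_D = 0.26 × 0.349435 = 0.090853
Sum: 1.01659e-06 + 0.113296 + 0.117763 + 0.090853 = 0.321913
P(Group D | x) = 0.090853 / 0.321913 ≈ 0.282

0.282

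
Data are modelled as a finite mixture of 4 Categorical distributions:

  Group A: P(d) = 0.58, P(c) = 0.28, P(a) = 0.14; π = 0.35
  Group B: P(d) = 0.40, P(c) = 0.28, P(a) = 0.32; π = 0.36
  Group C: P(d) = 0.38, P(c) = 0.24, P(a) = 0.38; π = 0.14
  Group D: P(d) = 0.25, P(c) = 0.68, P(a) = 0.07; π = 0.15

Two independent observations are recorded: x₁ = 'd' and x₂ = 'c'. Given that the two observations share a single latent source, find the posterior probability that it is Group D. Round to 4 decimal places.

0.1883

Apply Bayes' rule: the posterior for each component is proportional to its prior times its likelihood at x.
Since both observations come from the same component, the likelihood for component k is f_k(x₁)·f_k(x₂).
  p_A = [0.58] × [0.28] = 0.1624
  p_B = [0.4] × [0.28] = 0.112
  p_C = [0.38] × [0.24] = 0.0912
  p_D = [0.25] × [0.68] = 0.17
Weight by the priors:
  π_A·p_A = 0.35 × 0.1624 = 0.05684
  π_B·p_B = 0.36 × 0.112 = 0.04032
  π_C·p_C = 0.14 × 0.0912 = 0.012768
  π_D·p_D = 0.15 × 0.17 = 0.0255
Marginal: 0.05684 + 0.04032 + 0.012768 + 0.0255 = 0.135428
P(Group D | x₁,x₂) ≈ 0.1883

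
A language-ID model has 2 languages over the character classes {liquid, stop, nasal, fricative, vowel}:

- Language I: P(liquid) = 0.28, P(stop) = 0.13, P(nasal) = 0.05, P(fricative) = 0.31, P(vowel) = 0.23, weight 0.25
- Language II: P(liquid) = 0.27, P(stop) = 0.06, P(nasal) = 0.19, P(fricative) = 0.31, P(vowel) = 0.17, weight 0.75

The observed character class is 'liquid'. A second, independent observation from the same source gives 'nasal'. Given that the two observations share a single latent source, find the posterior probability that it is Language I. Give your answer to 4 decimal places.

By Bayes' theorem, P(k | x) = π_k f_k(x) / Σ_j π_j f_j(x).
Since both observations come from the same component, the likelihood for component k is f_k(x₁)·f_k(x₂).
  p_I = [P(liquid | comp) = 0.28] × [0.05] = 0.014
  p_II = [P(liquid | comp) = 0.27] × [0.19] = 0.0513
Weight by the priors:
  π_I·p_I = 0.25 × 0.014 = 0.0035
  π_II·p_II = 0.75 × 0.0513 = 0.038475
Evidence: 0.0035 + 0.038475 = 0.041975
So the posterior for Language I is 0.0035 / 0.041975 ≈ 0.0834.

0.0834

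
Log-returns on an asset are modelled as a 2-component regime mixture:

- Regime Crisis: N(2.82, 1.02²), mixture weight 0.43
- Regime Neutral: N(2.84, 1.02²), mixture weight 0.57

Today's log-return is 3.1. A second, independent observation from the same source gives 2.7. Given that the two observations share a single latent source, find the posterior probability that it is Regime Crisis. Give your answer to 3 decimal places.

0.429

Posterior ∝ prior × likelihood, so P(k | x) ∝ P(Z=k) f_k(x); normalise over all components.
Since both observations come from the same component, the likelihood for component k is f_k(x₁)·f_k(x₂).
  L_Crisis = [(1/(1.02·√(2π)))·exp(−(3.1−2.82)²/(2·1.02²)) = 0.391120·exp(-0.03768) = 0.376658] × [0.388423] = 0.146302
  L_Neutral = [(1/(1.02·√(2π)))·exp(−(3.1−2.84)²/(2·1.02²)) = 0.391120·exp(-0.03249) = 0.378618] × [0.387453] = 0.146697
Weight by the priors:
  P(Z=Crisis)·L_Crisis = 0.43 × 0.146302 = 0.06291
  P(Z=Neutral)·L_Neutral = 0.57 × 0.146697 = 0.083617
Evidence: 0.06291 + 0.083617 = 0.146527
P(Regime Crisis | x) ≈ 0.429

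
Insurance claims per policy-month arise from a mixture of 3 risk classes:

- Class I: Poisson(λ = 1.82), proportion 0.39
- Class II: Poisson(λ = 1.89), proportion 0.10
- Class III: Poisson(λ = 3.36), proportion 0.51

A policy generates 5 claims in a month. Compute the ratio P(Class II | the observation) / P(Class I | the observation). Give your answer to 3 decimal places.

Only the two components matter; the odds are (P(Z=i) f_i(x)) / (P(Z=j) f_j(x)).
Evaluate each component's likelihood at the observed value:
  L_I = e^(−1.82)·1.82^5/5! = 0.0269625
  L_II = e^(−1.89)·1.89^5/5! = 0.0303607
  L_III = e^(−3.36)·3.36^5/5! = 0.123961
0.00303607 / 0.0105154 ≈ 0.289

0.289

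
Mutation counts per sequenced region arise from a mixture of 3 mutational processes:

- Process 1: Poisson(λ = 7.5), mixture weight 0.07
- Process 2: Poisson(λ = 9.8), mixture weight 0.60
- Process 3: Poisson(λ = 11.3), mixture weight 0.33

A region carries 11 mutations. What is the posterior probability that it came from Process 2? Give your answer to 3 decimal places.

0.606

The responsibility of component k is w_k f_k(x) divided by Σ_j w_j f_j(x).
Poisson probabilities:
  f_1 = e^(−7.5)·7.5^11/11! = 0.0585207
  f_2 = e^(−9.8)·9.8^11/11! = 0.111236
  f_3 = e^(−11.3)·11.3^11/11! = 0.118899
Prior × likelihood for each component:
  w_1·f_1 = 0.07 × 0.0585207 = 0.00409645
  w_2·f_2 = 0.60 × 0.111236 = 0.0667416
  w_3·f_3 = 0.33 × 0.118899 = 0.0392368
Sum: 0.00409645 + 0.0667416 + 0.0392368 = 0.110075
Responsibility of Process 2: 0.0667416 / 0.110075 ≈ 0.606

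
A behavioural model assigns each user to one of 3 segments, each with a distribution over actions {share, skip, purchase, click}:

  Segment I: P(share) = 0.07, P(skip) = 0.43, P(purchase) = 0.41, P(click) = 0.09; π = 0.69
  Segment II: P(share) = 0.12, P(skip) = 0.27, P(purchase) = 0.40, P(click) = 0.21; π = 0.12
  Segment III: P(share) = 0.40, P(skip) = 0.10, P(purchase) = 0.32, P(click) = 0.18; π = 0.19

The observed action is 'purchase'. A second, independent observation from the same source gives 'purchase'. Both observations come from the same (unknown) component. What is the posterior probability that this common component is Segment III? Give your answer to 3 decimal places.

0.126

The responsibility of component k is P(Z=k) f_k(x) divided by Σ_j P(Z=j) f_j(x).
Since both observations come from the same component, the likelihood for component k is f_k(x₁)·f_k(x₂).
  f_I = [P(purchase | comp) = 0.41] × [0.41] = 0.1681
  f_II = [P(purchase | comp) = 0.40] × [0.4] = 0.16
  f_III = [P(purchase | comp) = 0.32] × [0.32] = 0.1024
Prior × likelihood for each component:
  P(Z=I)·f_I = 0.69 × 0.1681 = 0.115989
  P(Z=II)·f_II = 0.12 × 0.16 = 0.0192
  P(Z=III)·f_III = 0.19 × 0.1024 = 0.019456
Denominator: 0.115989 + 0.0192 + 0.019456 = 0.154645
P(Segment III | x₁, x₂) ≈ 0.126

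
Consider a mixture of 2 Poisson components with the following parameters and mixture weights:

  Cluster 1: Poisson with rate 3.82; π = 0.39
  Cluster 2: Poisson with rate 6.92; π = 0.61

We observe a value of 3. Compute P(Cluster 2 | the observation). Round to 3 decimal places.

0.295

The responsibility of component k is π_k f_k(x) divided by Σ_j π_j f_j(x).
Component likelihoods at x = 3:
  L_1 = e^(−3.82)·3.82^3/3! = 0.20372
  L_2 = e^(−6.92)·6.92^3/3! = 0.0545568
Weight by the priors:
  π_1·L_1 = 0.39 × 0.20372 = 0.0794508
  π_2·L_2 = 0.61 × 0.0545568 = 0.0332797
Normaliser: 0.0794508 + 0.0332797 = 0.112731
So the posterior for Cluster 2 is 0.0332797 / 0.112731 ≈ 0.295.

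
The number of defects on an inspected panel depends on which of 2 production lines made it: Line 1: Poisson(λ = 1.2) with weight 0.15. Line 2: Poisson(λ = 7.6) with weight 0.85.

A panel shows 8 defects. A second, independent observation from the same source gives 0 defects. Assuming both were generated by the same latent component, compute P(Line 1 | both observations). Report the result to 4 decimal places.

By Bayes' theorem, P(k | x) = w_k f_k(x) / Σ_j w_j f_j(x).
Since both observations come from the same component, the likelihood for component k is f_k(x₁)·f_k(x₂).
  L_1 = [e^(−1.2)·1.2^8/8! = 3.212e-05] × [0.301194] = 9.67437e-06
  L_2 = [e^(−7.6)·7.6^8/8! = 0.13815] × [0.000500451] = 6.91372e-05
Prior × likelihood for each component:
  w_1·L_1 = 0.15 × 9.67437e-06 = 1.45116e-06
  w_2·L_2 = 0.85 × 6.91372e-05 = 5.87667e-05
Marginal: 1.45116e-06 + 5.87667e-05 = 6.02178e-05
Responsibility of Line 1: 1.45116e-06 / 6.02178e-05 ≈ 0.0241

0.0241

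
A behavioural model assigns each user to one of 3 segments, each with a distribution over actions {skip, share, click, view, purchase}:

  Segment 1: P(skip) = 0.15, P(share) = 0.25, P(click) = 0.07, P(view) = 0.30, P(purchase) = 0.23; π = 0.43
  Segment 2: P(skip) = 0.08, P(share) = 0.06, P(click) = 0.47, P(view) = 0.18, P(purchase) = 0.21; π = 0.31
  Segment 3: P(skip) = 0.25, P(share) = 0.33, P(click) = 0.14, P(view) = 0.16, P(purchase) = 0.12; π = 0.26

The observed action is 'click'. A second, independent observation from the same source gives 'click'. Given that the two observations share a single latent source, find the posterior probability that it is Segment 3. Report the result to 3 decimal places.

0.067

Apply Bayes' rule: the posterior for each component is proportional to its prior times its likelihood at x.
Since both observations come from the same component, the likelihood for component k is f_k(x₁)·f_k(x₂).
  f_1 = [P(click | comp) = 0.07] × [0.07] = 0.0049
  f_2 = [P(click | comp) = 0.47] × [0.47] = 0.2209
  f_3 = [P(click | comp) = 0.14] × [0.14] = 0.0196
Multiply by the mixture weights:
  π_1·f_1 = 0.43 × 0.0049 = 0.002107
  π_2·f_2 = 0.31 × 0.2209 = 0.068479
  π_3·f_3 = 0.26 × 0.0196 = 0.005096
Evidence: 0.002107 + 0.068479 + 0.005096 = 0.075682
P(Segment 3 | x₁, x₂) ≈ 0.067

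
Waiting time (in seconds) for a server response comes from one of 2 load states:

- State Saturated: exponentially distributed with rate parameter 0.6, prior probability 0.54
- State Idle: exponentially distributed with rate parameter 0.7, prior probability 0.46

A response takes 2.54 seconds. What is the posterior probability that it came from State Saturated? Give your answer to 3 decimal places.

0.565

Posterior ∝ prior × likelihood, so P(k | x) ∝ w_k f_k(x); normalise over all components.
Evaluate each component's likelihood at the observed value:
  f_Saturated = 0.130703
  f_Idle = 0.118283
Weight by the priors:
  w_Saturated·f_Saturated = 0.54 × 0.130703 = 0.0705798
  w_Idle·f_Idle = 0.46 × 0.118283 = 0.0544102
Denominator: 0.0705798 + 0.0544102 = 0.12499
Responsibility of State Saturated: 0.0705798 / 0.12499 ≈ 0.565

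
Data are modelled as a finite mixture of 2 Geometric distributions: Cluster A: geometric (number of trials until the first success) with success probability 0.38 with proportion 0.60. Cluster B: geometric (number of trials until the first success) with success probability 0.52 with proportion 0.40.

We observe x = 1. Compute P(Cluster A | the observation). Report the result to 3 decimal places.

0.523

P(component k | x) = π_k·f_k(x) / marginal(x), where marginal(x) = Σ_j π_j·f_j(x).
Evaluate each component's likelihood at the observed value:
  f_A = 0.38·(1−0.38)^0 = 0.38·1 = 0.38
  f_B = 0.52·(1−0.52)^0 = 0.52·1 = 0.52
Unnormalised posteriors:
  π_A·f_A = 0.60 × 0.38 = 0.228
  π_B·f_B = 0.40 × 0.52 = 0.208
Sum: 0.228 + 0.208 = 0.436
So the posterior for Cluster A is 0.228 / 0.436 ≈ 0.523.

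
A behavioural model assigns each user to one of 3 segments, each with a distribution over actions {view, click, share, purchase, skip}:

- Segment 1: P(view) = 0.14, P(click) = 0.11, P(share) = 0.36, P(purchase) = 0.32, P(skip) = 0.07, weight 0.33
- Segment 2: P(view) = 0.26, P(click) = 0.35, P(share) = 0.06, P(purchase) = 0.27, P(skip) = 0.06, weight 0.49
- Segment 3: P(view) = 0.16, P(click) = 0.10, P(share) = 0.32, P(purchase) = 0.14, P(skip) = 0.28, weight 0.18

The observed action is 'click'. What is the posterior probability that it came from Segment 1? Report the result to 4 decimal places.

P(component k | x) = π_k·f_k(x) / marginal(x), where marginal(x) = Σ_j π_j·f_j(x).
Component likelihoods at x = 'click':
  f_1 = 0.11
  f_2 = 0.35
  f_3 = 0.1
Unnormalised posteriors:
  π_1·f_1 = 0.33 × 0.11 = 0.0363
  π_2·f_2 = 0.49 × 0.35 = 0.1715
  π_3·f_3 = 0.18 × 0.1 = 0.018
Evidence: 0.0363 + 0.1715 + 0.018 = 0.2258
P(Segment 1 | data) ≈ 0.1608

0.1608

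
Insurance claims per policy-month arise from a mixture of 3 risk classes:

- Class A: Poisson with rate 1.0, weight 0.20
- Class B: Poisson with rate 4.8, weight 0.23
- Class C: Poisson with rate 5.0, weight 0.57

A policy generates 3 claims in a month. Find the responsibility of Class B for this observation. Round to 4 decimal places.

P(component k | x) = w_k·f_k(x) / marginal(x), where marginal(x) = Σ_j w_j·f_j(x).
Component likelihoods at x = 3 claims:
  p_A = e^(−1.0)·1.0^3/3! = 0.0613132
  p_B = e^(−4.8)·4.8^3/3! = 0.151691
  p_C = e^(−5.0)·5.0^3/3! = 0.140374
Prior × likelihood for each component:
  w_A·p_A = 0.20 × 0.0613132 = 0.0122626
  w_B·p_B = 0.23 × 0.151691 = 0.0348889
  w_C·p_C = 0.57 × 0.140374 = 0.0800131
Marginal: 0.0122626 + 0.0348889 + 0.0800131 = 0.127165
P(Class B | 3 claims) = 0.0348889 / 0.127165 ≈ 0.2744

0.2744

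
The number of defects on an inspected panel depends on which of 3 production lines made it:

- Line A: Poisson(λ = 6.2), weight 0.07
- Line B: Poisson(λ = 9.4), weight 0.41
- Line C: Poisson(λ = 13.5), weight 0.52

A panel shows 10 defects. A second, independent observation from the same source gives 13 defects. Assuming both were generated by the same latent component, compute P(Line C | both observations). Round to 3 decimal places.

P(component k | x) = π_k·f_k(x) / marginal(x), where marginal(x) = Σ_j π_j·f_j(x).
Since both observations come from the same component, the likelihood for component k is f_k(x₁)·f_k(x₂).
  f_A = [0.0469384] × [0.00651907] = 0.000305995
  f_B = [0.122786] × [0.0594311] = 0.00729728
  f_C = [0.0759625] × [0.108914] = 0.00827337
Prior × likelihood for each component:
  π_A·f_A = 0.07 × 0.000305995 = 2.14196e-05
  π_B·f_B = 0.41 × 0.00729728 = 0.00299188
  π_C·f_C = 0.52 × 0.00827337 = 0.00430215
Marginal: 2.14196e-05 + 0.00299188 + 0.00430215 = 0.00731546
P(Line C | data) = 0.00430215 / 0.00731546 ≈ 0.588

0.588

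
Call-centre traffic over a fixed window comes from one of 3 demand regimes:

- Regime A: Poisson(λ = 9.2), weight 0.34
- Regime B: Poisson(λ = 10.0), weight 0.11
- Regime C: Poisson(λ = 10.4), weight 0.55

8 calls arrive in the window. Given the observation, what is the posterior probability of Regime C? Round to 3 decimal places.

By Bayes' theorem, P(k | x) = π_k f_k(x) / Σ_j π_j f_j(x).
Poisson probabilities:
  f_A = e^(−9.2)·9.2^8/8! = 0.128609
  f_B = e^(−10.0)·10.0^8/8! = 0.112599
  f_C = e^(−10.4)·10.4^8/8! = 0.103296
Unnormalised posteriors:
  π_A·f_A = 0.34 × 0.128609 = 0.0437272
  π_B·f_B = 0.11 × 0.112599 = 0.0123859
  π_C·f_C = 0.55 × 0.103296 = 0.0568128
Sum: 0.0437272 + 0.0123859 + 0.0568128 = 0.112926
Responsibility of Regime C: 0.0568128 / 0.112926 ≈ 0.503

0.503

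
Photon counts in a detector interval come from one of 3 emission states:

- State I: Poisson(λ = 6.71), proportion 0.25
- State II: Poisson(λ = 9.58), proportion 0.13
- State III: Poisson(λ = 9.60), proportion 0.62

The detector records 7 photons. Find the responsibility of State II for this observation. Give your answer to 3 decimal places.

P(component k | x) = π_k·f_k(x) / marginal(x), where marginal(x) = Σ_j π_j·f_j(x).
Poisson probabilities:
  p_I = e^(−6.71)·6.71^7/7! = 0.148085
  p_II = e^(−9.58)·9.58^7/7! = 0.101528
  p_III = e^(−9.60)·9.60^7/7! = 0.100981
Weight by the priors:
  π_I·p_I = 0.25 × 0.148085 = 0.0370213
  π_II·p_II = 0.13 × 0.101528 = 0.0131987
  π_III·p_III = 0.62 × 0.100981 = 0.0626084
Normaliser: 0.0370213 + 0.0131987 + 0.0626084 = 0.112828
P(State II | the observation) = 0.0131987 / 0.112828 ≈ 0.117

0.117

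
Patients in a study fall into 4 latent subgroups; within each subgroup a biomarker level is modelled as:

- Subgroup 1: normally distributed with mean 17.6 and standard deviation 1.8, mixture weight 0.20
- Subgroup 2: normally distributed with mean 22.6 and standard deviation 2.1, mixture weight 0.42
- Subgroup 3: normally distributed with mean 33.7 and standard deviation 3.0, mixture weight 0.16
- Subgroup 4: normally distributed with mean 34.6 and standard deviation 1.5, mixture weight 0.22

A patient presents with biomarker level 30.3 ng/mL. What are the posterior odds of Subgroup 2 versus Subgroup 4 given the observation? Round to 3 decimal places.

0.100

Since P(k|x) ∝ π_k f_k(x), the posterior odds are π_i f_i(x) / (π_j f_j(x)).
Evaluate each component's likelihood at the observed value:
  L_1 = (1/(1.8·√(2π)))·exp(−(30.3−17.6)²/(2·1.8²)) = 0.221635·exp(-24.89043) = 3.43447e-12
  L_2 = (1/(2.1·√(2π)))·exp(−(30.3−22.6)²/(2·2.1²)) = 0.189973·exp(-6.72222) = 0.0002287
  L_3 = (1/(3.0·√(2π)))·exp(−(30.3−33.7)²/(2·3.0²)) = 0.132981·exp(-0.64222) = 0.0699641
  L_4 = (1/(1.5·√(2π)))·exp(−(30.3−34.6)²/(2·1.5²)) = 0.265962·exp(-4.10889) = 0.00436869
9.60541e-05 / 0.000961111 ≈ 0.100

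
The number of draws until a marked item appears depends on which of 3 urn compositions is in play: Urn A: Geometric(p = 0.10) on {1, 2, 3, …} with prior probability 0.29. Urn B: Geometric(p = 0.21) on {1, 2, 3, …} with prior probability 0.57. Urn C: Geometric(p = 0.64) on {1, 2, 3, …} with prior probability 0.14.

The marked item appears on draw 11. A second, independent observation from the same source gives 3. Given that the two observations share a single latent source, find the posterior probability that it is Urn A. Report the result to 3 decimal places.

By Bayes' theorem, P(k | x) = w_k f_k(x) / Σ_j w_j f_j(x).
Since both observations come from the same component, the likelihood for component k is f_k(x₁)·f_k(x₂).
  f_A = [0.0348678] × [0.081] = 0.0028243
  f_B = [0.0198834] × [0.131061] = 0.00260594
  f_C = [2.33994e-05] × [0.082944] = 1.94084e-06
Weight by the priors:
  w_A·f_A = 0.29 × 0.0028243 = 0.000819046
  w_B·f_B = 0.57 × 0.00260594 = 0.00148538
  w_C·f_C = 0.14 × 1.94084e-06 = 2.71718e-07
Sum: 0.000819046 + 0.00148538 + 2.71718e-07 = 0.0023047
So the posterior for Urn A is 0.000819046 / 0.0023047 ≈ 0.355.

0.355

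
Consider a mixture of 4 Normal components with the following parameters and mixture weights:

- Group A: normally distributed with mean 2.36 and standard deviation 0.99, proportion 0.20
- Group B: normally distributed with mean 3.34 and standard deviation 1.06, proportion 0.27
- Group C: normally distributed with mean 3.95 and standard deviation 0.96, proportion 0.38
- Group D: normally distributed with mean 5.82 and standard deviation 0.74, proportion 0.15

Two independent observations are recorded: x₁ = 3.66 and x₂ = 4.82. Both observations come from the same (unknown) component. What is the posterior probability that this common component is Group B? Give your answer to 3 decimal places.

The responsibility of component k is P(Z=k) f_k(x) divided by Σ_j P(Z=j) f_j(x).
Since both observations come from the same component, the likelihood for component k is f_k(x₁)·f_k(x₂).
  f_A = [(1/(0.99·√(2π)))·exp(−(3.66−2.36)²/(2·0.99²)) = 0.402972·exp(-0.86216) = 0.170155] × [0.0183868] = 0.0031286
  f_B = [(1/(1.06·√(2π)))·exp(−(3.66−3.34)²/(2·1.06²)) = 0.376361·exp(-0.04557) = 0.359596] × [0.142] = 0.0510624
  f_C = [(1/(0.96·√(2π)))·exp(−(3.66−3.95)²/(2·0.96²)) = 0.415565·exp(-0.04563) = 0.39703] × [0.275612] = 0.109426
  f_D = [(1/(0.74·√(2π)))·exp(−(3.66−5.82)²/(2·0.74²)) = 0.539111·exp(-4.26004) = 0.00761316] × [0.216339] = 0.00164702
Prior × likelihood for each component:
  P(Z=A)·f_A = 0.20 × 0.0031286 = 0.00062572
  P(Z=B)·f_B = 0.27 × 0.0510624 = 0.0137868
  P(Z=C)·f_C = 0.38 × 0.109426 = 0.041582
  P(Z=D)·f_D = 0.15 × 0.00164702 = 0.000247053
Denominator: 0.00062572 + 0.0137868 + 0.041582 + 0.000247053 = 0.0562416
Responsibility of Group B: 0.0137868 / 0.0562416 ≈ 0.245

0.245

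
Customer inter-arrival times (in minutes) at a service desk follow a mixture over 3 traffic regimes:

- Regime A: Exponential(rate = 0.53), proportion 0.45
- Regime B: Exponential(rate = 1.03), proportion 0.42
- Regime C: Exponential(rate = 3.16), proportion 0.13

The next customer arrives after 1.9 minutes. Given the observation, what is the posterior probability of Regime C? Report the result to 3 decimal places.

0.007

Apply Bayes' rule: the posterior for each component is proportional to its prior times its likelihood at x.
Component likelihoods at x = 1.9 minutes:
  f_A = 0.193616
  f_B = 0.14552
  f_C = 0.00780159
Weight by the priors:
  π_A·f_A = 0.45 × 0.193616 = 0.0871272
  π_B·f_B = 0.42 × 0.14552 = 0.0611184
  π_C·f_C = 0.13 × 0.00780159 = 0.00101421
Marginal: 0.0871272 + 0.0611184 + 0.00101421 = 0.14926
Responsibility of Regime C: 0.00101421 / 0.14926 ≈ 0.007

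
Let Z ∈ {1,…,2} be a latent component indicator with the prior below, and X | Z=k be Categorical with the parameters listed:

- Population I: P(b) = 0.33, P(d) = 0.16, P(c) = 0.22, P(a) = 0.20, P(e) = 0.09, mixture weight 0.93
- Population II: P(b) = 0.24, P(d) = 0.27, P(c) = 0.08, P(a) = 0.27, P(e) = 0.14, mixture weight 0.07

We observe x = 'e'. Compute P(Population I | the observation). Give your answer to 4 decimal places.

Apply Bayes' rule: the posterior for each component is proportional to its prior times its likelihood at x.
Categorical probabilities:
  f_I = 0.09
  f_II = 0.14
Multiply by the mixture weights:
  π_I·f_I = 0.93 × 0.09 = 0.0837
  π_II·f_II = 0.07 × 0.14 = 0.0098
Evidence: 0.0837 + 0.0098 = 0.0935
So the posterior for Population I is 0.0837 / 0.0935 ≈ 0.8952.

0.8952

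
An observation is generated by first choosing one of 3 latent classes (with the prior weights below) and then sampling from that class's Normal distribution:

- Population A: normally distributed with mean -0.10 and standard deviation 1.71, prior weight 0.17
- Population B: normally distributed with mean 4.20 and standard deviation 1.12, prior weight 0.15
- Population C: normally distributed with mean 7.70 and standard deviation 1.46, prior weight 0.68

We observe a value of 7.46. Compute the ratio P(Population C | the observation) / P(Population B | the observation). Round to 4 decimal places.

237.2152

Only the two components matter; the odds are (w_i f_i(x)) / (w_j f_j(x)).
Normal densities:
  p_A = (1/(1.71·√(2π)))·exp(−(7.46−-0.10)²/(2·1.71²)) = 0.233300·exp(-9.77285) = 1.32928e-05
  p_B = (1/(1.12·√(2π)))·exp(−(7.46−4.20)²/(2·1.12²)) = 0.356198·exp(-4.23613) = 0.00515187
  p_C = (1/(1.46·√(2π)))·exp(−(7.46−7.70)²/(2·1.46²)) = 0.273248·exp(-0.01351) = 0.269581
Odds = (0.68/0.15) × (0.269581/0.00515187) = 4.53333 × 52.3269 ≈ 237.2152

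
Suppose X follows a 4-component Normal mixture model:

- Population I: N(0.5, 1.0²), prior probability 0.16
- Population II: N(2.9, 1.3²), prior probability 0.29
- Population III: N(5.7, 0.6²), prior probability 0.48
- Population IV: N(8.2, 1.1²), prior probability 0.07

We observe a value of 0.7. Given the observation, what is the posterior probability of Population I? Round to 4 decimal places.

The responsibility of component k is π_k f_k(x) divided by Σ_j π_j f_j(x).
Evaluate each component's likelihood at the observed value:
  L_I = 0.391043
  L_II = 0.0732955
  L_III = 5.53464e-16
  L_IV = 2.9165e-11
Unnormalised posteriors:
  π_I·L_I = 0.16 × 0.391043 = 0.0625668
  π_II·L_II = 0.29 × 0.0732955 = 0.0212557
  π_III·L_III = 0.48 × 5.53464e-16 = 2.65663e-16
  π_IV·L_IV = 0.07 × 2.9165e-11 = 2.04155e-12
Denominator: 0.0625668 + 0.0212557 + 2.65663e-16 + 2.04155e-12 = 0.0838225
So the posterior for Population I is 0.0625668 / 0.0838225 ≈ 0.7464.

0.7464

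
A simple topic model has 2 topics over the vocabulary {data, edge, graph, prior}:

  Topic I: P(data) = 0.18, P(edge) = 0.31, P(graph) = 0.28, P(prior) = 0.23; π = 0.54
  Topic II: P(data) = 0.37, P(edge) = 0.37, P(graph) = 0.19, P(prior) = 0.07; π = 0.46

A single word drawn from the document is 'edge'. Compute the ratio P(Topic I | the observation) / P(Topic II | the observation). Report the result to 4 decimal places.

The posterior odds equal the prior odds times the likelihood ratio: (π_i/π_j)·(f_i(x)/f_j(x)).
Categorical probabilities:
  f_I = 0.31
  f_II = 0.37
0.1674 / 0.1702 ≈ 0.9835

0.9835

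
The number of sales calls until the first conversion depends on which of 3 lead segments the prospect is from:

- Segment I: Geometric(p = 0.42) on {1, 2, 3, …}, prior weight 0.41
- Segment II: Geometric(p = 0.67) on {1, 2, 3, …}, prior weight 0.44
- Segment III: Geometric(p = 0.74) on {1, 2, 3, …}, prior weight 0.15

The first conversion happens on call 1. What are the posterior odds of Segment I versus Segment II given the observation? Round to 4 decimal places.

The posterior odds equal the prior odds times the likelihood ratio: (π_i/π_j)·(f_i(x)/f_j(x)).
Geometric probabilities:
  p_I = 0.42·(1−0.42)^0 = 0.42·1 = 0.42
  p_II = 0.67·(1−0.67)^0 = 0.67·1 = 0.67
  p_III = 0.74·(1−0.74)^0 = 0.74·1 = 0.74
Odds = (0.41/0.44) × (0.42/0.67) = 0.931818 × 0.626866 ≈ 0.5841

0.5841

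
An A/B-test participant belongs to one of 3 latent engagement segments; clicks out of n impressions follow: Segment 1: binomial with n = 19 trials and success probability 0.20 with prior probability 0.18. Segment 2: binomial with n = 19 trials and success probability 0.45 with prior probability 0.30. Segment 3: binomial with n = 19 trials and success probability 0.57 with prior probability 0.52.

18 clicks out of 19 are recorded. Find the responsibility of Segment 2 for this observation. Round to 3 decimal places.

P(component k | x) = w_k·f_k(x) / marginal(x), where marginal(x) = Σ_j w_j·f_j(x).
Evaluate each component's likelihood at the observed value:
  f_1 = 3.98459e-12
  f_2 = 5.98331e-06
  f_3 = 0.000329587
Multiply by the mixture weights:
  w_1·f_1 = 0.18 × 3.98459e-12 = 7.17226e-13
  w_2·f_2 = 0.30 × 5.98331e-06 = 1.79499e-06
  w_3·f_3 = 0.52 × 0.000329587 = 0.000171385
Marginal: 7.17226e-13 + 1.79499e-06 + 0.000171385 = 0.00017318
So the posterior for Segment 2 is 1.79499e-06 / 0.00017318 ≈ 0.010.

0.010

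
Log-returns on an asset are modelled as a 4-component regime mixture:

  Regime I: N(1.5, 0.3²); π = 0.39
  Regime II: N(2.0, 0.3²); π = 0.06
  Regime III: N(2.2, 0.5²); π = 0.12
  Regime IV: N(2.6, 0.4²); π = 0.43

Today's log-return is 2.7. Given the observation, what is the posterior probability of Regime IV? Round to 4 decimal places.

0.8675

Apply Bayes' rule: the posterior for each component is proportional to its prior times its likelihood at x.
Component likelihoods at x = 2.7:
  p_I = 0.000446101
  p_II = 0.0874063
  p_III = 0.483941
  p_IV = 0.96667
Unnormalised posteriors:
  P(Z=I)·p_I = 0.39 × 0.000446101 = 0.000173979
  P(Z=II)·p_II = 0.06 × 0.0874063 = 0.00524438
  P(Z=III)·p_III = 0.12 × 0.483941 = 0.058073
  P(Z=IV)·p_IV = 0.43 × 0.96667 = 0.415668
Denominator: 0.000173979 + 0.00524438 + 0.058073 + 0.415668 = 0.47916
P(Regime IV | the observation) ≈ 0.8675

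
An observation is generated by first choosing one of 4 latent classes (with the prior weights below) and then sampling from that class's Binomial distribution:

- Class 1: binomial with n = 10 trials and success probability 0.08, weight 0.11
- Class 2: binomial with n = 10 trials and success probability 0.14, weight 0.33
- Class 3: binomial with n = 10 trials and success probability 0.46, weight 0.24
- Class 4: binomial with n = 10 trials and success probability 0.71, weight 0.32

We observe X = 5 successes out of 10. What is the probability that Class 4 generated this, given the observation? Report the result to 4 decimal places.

0.3345

Apply Bayes' rule: the posterior for each component is proportional to its prior times its likelihood at x.
Evaluate each component's likelihood at the observed value:
  p_1 = C(10,5)·0.08^5·0.92^5 = 252·3.2768e-06·0.659082 = 0.000544239
  p_2 = C(10,5)·0.14^5·0.86^5 = 252·5.37824e-05·0.470427 = 0.00637577
  p_3 = C(10,5)·0.46^5·0.54^5 = 252·0.0205963·0.0459165 = 0.238319
  p_4 = C(10,5)·0.71^5·0.29^5 = 252·0.180423·0.00205111 = 0.0932572
Prior × likelihood for each component:
  π_1·p_1 = 0.11 × 0.000544239 = 5.98663e-05
  π_2·p_2 = 0.33 × 0.00637577 = 0.00210401
  π_3·p_3 = 0.24 × 0.238319 = 0.0571965
  π_4·p_4 = 0.32 × 0.0932572 = 0.0298423
Denominator: 5.98663e-05 + 0.00210401 + 0.0571965 + 0.0298423 = 0.0892027
P(Class 4 | x) = 0.0298423 / 0.0892027 ≈ 0.3345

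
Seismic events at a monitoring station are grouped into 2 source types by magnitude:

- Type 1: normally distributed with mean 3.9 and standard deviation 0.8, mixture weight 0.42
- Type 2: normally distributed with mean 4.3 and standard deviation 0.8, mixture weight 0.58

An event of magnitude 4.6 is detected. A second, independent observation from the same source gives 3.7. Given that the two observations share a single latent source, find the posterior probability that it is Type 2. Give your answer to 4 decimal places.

0.5951

The responsibility of component k is π_k f_k(x) divided by Σ_j π_j f_j(x).
Since both observations come from the same component, the likelihood for component k is f_k(x₁)·f_k(x₂).
  L_1 = [(1/(0.8·√(2π)))·exp(−(4.6−3.9)²/(2·0.8²)) = 0.498678·exp(-0.38281) = 0.340069] × [0.483335] = 0.164367
  L_2 = [(1/(0.8·√(2π)))·exp(−(4.6−4.3)²/(2·0.8²)) = 0.498678·exp(-0.07031) = 0.464819] × [0.376422] = 0.174968
Unnormalised posteriors:
  π_1·L_1 = 0.42 × 0.164367 = 0.0690342
  π_2·L_2 = 0.58 × 0.174968 = 0.101481
Normaliser: 0.0690342 + 0.101481 = 0.170516
So the posterior for Type 2 is 0.101481 / 0.170516 ≈ 0.5951.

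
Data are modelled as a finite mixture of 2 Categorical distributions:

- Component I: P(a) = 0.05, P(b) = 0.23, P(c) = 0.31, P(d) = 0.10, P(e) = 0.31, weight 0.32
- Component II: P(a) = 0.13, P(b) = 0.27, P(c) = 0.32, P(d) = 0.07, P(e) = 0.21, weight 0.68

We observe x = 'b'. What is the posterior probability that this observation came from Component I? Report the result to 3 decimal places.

P(component k | x) = π_k·f_k(x) / marginal(x), where marginal(x) = Σ_j π_j·f_j(x).
Component likelihoods at x = 'b':
  f_I = P(b | comp) = 0.23
  f_II = P(b | comp) = 0.27
Multiply by the mixture weights:
  π_I·f_I = 0.32 × 0.23 = 0.0736
  π_II·f_II = 0.68 × 0.27 = 0.1836
Sum: 0.0736 + 0.1836 = 0.2572
P(Component I | data) = 0.0736 / 0.2572 ≈ 0.286

0.286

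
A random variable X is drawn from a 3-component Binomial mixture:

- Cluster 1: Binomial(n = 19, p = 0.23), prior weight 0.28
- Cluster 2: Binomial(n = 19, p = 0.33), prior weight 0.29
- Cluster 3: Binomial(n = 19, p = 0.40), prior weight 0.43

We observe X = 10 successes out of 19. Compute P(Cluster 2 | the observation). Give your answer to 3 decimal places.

Apply Bayes' rule: the posterior for each component is proportional to its prior times its likelihood at x.
Component likelihoods at x = 10 successes out of 19:
  L_1 = 0.00364136
  L_2 = 0.0384929
  L_3 = 0.097618
Prior × likelihood for each component:
  π_1·L_1 = 0.28 × 0.00364136 = 0.00101958
  π_2·L_2 = 0.29 × 0.0384929 = 0.011163
  π_3·L_3 = 0.43 × 0.097618 = 0.0419757
Evidence: 0.00101958 + 0.011163 + 0.0419757 = 0.0541583
P(Cluster 2 | data) = 0.011163 / 0.0541583 ≈ 0.206

0.206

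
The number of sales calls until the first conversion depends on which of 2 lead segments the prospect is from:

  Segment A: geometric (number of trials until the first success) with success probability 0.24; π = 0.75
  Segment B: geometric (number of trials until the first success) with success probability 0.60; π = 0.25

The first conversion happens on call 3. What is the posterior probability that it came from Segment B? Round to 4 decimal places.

Posterior ∝ prior × likelihood, so P(k | x) ∝ P(Z=k) f_k(x); normalise over all components.
Evaluate each component's likelihood at the observed value:
  p_A = 0.24·(1−0.24)^2 = 0.24·0.5776 = 0.138624
  p_B = 0.60·(1−0.60)^2 = 0.60·0.16 = 0.096
Weight by the priors:
  P(Z=A)·p_A = 0.75 × 0.138624 = 0.103968
  P(Z=B)·p_B = 0.25 × 0.096 = 0.024
Marginal: 0.103968 + 0.024 = 0.127968
P(Segment B | the observation) = 0.024 / 0.127968 ≈ 0.1875

0.1875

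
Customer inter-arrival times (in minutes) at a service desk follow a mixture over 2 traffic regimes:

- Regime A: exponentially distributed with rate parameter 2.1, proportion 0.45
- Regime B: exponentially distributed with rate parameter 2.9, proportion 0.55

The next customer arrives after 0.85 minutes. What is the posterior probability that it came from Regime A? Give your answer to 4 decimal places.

The responsibility of component k is π_k f_k(x) divided by Σ_j π_j f_j(x).
Exponential densities:
  p_A = 0.352374
  p_B = 0.246526
Prior × likelihood for each component:
  π_A·p_A = 0.45 × 0.352374 = 0.158568
  π_B·p_B = 0.55 × 0.246526 = 0.135589
Marginal: 0.158568 + 0.135589 = 0.294157
Responsibility of Regime A: 0.158568 / 0.294157 ≈ 0.5391

0.5391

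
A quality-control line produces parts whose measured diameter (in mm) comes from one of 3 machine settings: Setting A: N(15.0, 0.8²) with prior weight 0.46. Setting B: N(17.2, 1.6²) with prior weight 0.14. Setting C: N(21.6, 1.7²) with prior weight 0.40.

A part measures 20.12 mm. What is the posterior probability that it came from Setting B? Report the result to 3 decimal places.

0.093

P(component k | x) = P(Z=k)·f_k(x) / marginal(x), where marginal(x) = Σ_j P(Z=j)·f_j(x).
Component likelihoods at x = 20.12 mm:
  L_A = (1/(0.8·√(2π)))·exp(−(20.12−15.0)²/(2·0.8²)) = 0.498678·exp(-20.48000) = 6.36018e-10
  L_B = (1/(1.6·√(2π)))·exp(−(20.12−17.2)²/(2·1.6²)) = 0.249339·exp(-1.66531) = 0.0471579
  L_C = (1/(1.7·√(2π)))·exp(−(20.12−21.6)²/(2·1.7²)) = 0.234672·exp(-0.37896) = 0.16065
Weight by the priors:
  P(Z=A)·L_A = 0.46 × 6.36018e-10 = 2.92568e-10
  P(Z=B)·L_B = 0.14 × 0.0471579 = 0.0066021
  P(Z=C)·L_C = 0.40 × 0.16065 = 0.0642599
Evidence: 2.92568e-10 + 0.0066021 + 0.0642599 = 0.070862
P(Setting B | data) ≈ 0.093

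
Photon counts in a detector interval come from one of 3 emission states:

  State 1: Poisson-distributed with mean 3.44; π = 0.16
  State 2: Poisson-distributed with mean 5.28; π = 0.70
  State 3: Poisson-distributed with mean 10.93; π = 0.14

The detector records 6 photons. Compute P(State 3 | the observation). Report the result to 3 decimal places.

Posterior ∝ prior × likelihood, so P(k | x) ∝ P(Z=k) f_k(x); normalise over all components.
Evaluate each component's likelihood at the observed value:
  L_1 = e^(−3.44)·3.44^6/6! = 0.0737981
  L_2 = e^(−5.28)·5.28^6/6! = 0.153248
  L_3 = e^(−10.93)·10.93^6/6! = 0.042418
Weight by the priors:
  P(Z=1)·L_1 = 0.16 × 0.0737981 = 0.0118077
  P(Z=2)·L_2 = 0.70 × 0.153248 = 0.107274
  P(Z=3)·L_3 = 0.14 × 0.042418 = 0.00593851
Marginal: 0.0118077 + 0.107274 + 0.00593851 = 0.12502
Responsibility of State 3: 0.00593851 / 0.12502 ≈ 0.048

0.048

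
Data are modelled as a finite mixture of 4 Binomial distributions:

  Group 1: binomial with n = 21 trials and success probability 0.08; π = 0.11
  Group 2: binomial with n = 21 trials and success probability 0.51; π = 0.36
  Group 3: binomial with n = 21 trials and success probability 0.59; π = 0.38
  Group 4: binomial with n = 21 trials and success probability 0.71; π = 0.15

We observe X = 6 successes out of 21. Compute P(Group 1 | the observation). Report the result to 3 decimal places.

0.047

The responsibility of component k is π_k f_k(x) divided by Σ_j π_j f_j(x).
Evaluate each component's likelihood at the observed value:
  f_1 = C(21,6)·0.08^6·0.92^15 = 54264·2.62144e-07·0.286297 = 0.00407258
  f_2 = C(21,6)·0.51^6·0.49^15 = 54264·0.0175963·2.25393e-05 = 0.0215216
  f_3 = C(21,6)·0.59^6·0.41^15 = 54264·0.0421805·1.5551e-06 = 0.00355944
  f_4 = C(21,6)·0.71^6·0.29^15 = 54264·0.1281·8.62919e-09 = 5.99835e-05
Weight by the priors:
  π_1·f_1 = 0.11 × 0.00407258 = 0.000447983
  π_2·f_2 = 0.36 × 0.0215216 = 0.00774777
  π_3·f_3 = 0.38 × 0.00355944 = 0.00135259
  π_4·f_4 = 0.15 × 5.99835e-05 = 8.99753e-06
Marginal: 0.000447983 + 0.00774777 + 0.00135259 + 8.99753e-06 = 0.00955734
So the posterior for Group 1 is 0.000447983 / 0.00955734 ≈ 0.047.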